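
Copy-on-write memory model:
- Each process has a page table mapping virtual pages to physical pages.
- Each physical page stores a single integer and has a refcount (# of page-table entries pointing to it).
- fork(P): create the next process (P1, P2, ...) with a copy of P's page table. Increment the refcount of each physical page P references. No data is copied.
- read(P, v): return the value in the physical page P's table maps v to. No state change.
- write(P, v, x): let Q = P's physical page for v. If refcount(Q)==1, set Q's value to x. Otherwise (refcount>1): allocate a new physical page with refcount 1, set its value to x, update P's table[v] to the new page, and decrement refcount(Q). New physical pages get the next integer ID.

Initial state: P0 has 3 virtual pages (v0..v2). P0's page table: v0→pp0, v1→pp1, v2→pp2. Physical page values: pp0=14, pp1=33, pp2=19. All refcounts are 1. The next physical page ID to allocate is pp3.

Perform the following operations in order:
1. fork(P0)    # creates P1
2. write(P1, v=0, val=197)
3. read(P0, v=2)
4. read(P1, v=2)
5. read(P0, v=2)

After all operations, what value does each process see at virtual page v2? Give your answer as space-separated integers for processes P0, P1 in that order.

Answer: 19 19

Derivation:
Op 1: fork(P0) -> P1. 3 ppages; refcounts: pp0:2 pp1:2 pp2:2
Op 2: write(P1, v0, 197). refcount(pp0)=2>1 -> COPY to pp3. 4 ppages; refcounts: pp0:1 pp1:2 pp2:2 pp3:1
Op 3: read(P0, v2) -> 19. No state change.
Op 4: read(P1, v2) -> 19. No state change.
Op 5: read(P0, v2) -> 19. No state change.
P0: v2 -> pp2 = 19
P1: v2 -> pp2 = 19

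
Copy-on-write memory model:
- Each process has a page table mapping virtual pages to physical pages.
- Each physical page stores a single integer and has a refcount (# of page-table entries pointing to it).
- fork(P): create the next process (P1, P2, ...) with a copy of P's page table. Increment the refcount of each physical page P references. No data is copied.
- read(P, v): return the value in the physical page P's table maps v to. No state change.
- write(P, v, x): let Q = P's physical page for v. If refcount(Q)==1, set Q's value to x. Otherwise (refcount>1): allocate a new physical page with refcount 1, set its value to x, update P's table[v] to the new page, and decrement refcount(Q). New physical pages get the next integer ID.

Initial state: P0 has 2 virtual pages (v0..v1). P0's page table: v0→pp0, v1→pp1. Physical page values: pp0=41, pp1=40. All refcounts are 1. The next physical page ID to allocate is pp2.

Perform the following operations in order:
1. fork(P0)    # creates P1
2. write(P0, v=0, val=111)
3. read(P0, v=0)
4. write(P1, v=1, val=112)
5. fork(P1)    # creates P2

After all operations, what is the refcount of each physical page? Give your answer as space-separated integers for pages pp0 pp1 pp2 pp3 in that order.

Answer: 2 1 1 2

Derivation:
Op 1: fork(P0) -> P1. 2 ppages; refcounts: pp0:2 pp1:2
Op 2: write(P0, v0, 111). refcount(pp0)=2>1 -> COPY to pp2. 3 ppages; refcounts: pp0:1 pp1:2 pp2:1
Op 3: read(P0, v0) -> 111. No state change.
Op 4: write(P1, v1, 112). refcount(pp1)=2>1 -> COPY to pp3. 4 ppages; refcounts: pp0:1 pp1:1 pp2:1 pp3:1
Op 5: fork(P1) -> P2. 4 ppages; refcounts: pp0:2 pp1:1 pp2:1 pp3:2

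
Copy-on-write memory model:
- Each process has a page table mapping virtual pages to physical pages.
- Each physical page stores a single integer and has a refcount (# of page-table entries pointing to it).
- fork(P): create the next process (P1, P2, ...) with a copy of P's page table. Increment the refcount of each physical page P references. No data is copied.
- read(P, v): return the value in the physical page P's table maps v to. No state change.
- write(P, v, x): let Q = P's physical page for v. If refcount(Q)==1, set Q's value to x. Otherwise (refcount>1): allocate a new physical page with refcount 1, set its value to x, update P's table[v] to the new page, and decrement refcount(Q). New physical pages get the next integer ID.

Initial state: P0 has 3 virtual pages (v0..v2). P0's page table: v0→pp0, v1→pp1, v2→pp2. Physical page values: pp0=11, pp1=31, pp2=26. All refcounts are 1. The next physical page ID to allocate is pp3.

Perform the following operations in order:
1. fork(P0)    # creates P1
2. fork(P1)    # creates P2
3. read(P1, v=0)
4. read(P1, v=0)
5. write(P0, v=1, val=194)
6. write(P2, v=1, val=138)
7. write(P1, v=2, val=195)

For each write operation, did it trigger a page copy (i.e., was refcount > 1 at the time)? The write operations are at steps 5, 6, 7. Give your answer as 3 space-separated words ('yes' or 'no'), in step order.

Op 1: fork(P0) -> P1. 3 ppages; refcounts: pp0:2 pp1:2 pp2:2
Op 2: fork(P1) -> P2. 3 ppages; refcounts: pp0:3 pp1:3 pp2:3
Op 3: read(P1, v0) -> 11. No state change.
Op 4: read(P1, v0) -> 11. No state change.
Op 5: write(P0, v1, 194). refcount(pp1)=3>1 -> COPY to pp3. 4 ppages; refcounts: pp0:3 pp1:2 pp2:3 pp3:1
Op 6: write(P2, v1, 138). refcount(pp1)=2>1 -> COPY to pp4. 5 ppages; refcounts: pp0:3 pp1:1 pp2:3 pp3:1 pp4:1
Op 7: write(P1, v2, 195). refcount(pp2)=3>1 -> COPY to pp5. 6 ppages; refcounts: pp0:3 pp1:1 pp2:2 pp3:1 pp4:1 pp5:1

yes yes yes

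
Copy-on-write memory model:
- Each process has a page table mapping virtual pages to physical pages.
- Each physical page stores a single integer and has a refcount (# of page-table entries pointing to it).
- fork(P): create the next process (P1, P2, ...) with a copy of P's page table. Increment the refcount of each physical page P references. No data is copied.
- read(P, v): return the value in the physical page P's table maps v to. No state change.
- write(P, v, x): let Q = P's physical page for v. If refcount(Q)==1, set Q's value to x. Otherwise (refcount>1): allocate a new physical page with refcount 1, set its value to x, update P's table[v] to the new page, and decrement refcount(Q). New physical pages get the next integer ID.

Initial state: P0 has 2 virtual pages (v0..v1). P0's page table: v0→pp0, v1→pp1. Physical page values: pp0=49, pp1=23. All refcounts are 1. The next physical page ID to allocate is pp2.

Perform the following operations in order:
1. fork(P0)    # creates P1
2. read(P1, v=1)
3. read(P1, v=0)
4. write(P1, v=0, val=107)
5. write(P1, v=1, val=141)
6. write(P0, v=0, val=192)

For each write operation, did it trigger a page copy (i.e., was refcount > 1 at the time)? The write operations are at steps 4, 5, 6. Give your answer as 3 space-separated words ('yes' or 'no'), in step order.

Op 1: fork(P0) -> P1. 2 ppages; refcounts: pp0:2 pp1:2
Op 2: read(P1, v1) -> 23. No state change.
Op 3: read(P1, v0) -> 49. No state change.
Op 4: write(P1, v0, 107). refcount(pp0)=2>1 -> COPY to pp2. 3 ppages; refcounts: pp0:1 pp1:2 pp2:1
Op 5: write(P1, v1, 141). refcount(pp1)=2>1 -> COPY to pp3. 4 ppages; refcounts: pp0:1 pp1:1 pp2:1 pp3:1
Op 6: write(P0, v0, 192). refcount(pp0)=1 -> write in place. 4 ppages; refcounts: pp0:1 pp1:1 pp2:1 pp3:1

yes yes no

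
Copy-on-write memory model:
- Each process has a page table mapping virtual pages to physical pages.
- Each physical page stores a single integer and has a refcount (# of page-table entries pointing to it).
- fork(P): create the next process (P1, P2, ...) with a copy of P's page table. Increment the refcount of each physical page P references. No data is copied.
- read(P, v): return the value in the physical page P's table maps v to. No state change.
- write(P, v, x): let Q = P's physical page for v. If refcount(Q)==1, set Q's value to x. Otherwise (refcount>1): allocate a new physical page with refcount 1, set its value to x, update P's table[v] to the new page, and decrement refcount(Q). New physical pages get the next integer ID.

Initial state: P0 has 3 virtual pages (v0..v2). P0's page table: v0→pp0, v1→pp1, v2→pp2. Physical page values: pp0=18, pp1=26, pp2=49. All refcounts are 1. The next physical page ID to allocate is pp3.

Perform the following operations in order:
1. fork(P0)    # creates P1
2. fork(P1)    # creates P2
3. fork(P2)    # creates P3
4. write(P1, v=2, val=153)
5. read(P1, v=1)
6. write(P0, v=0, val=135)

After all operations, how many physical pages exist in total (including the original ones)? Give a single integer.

Answer: 5

Derivation:
Op 1: fork(P0) -> P1. 3 ppages; refcounts: pp0:2 pp1:2 pp2:2
Op 2: fork(P1) -> P2. 3 ppages; refcounts: pp0:3 pp1:3 pp2:3
Op 3: fork(P2) -> P3. 3 ppages; refcounts: pp0:4 pp1:4 pp2:4
Op 4: write(P1, v2, 153). refcount(pp2)=4>1 -> COPY to pp3. 4 ppages; refcounts: pp0:4 pp1:4 pp2:3 pp3:1
Op 5: read(P1, v1) -> 26. No state change.
Op 6: write(P0, v0, 135). refcount(pp0)=4>1 -> COPY to pp4. 5 ppages; refcounts: pp0:3 pp1:4 pp2:3 pp3:1 pp4:1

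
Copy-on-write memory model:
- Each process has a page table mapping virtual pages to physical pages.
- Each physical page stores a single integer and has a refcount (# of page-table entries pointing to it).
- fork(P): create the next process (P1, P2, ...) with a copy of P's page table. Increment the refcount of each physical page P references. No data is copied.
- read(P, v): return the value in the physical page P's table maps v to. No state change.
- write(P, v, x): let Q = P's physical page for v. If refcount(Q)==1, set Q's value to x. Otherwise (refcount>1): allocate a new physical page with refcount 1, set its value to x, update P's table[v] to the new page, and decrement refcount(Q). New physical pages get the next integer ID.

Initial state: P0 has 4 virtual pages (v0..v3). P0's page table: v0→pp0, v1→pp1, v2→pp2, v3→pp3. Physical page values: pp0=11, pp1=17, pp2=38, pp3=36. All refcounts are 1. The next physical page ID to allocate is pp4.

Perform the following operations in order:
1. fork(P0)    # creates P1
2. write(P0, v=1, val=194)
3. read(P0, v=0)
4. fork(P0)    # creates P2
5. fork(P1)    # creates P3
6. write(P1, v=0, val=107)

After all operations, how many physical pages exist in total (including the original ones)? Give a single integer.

Op 1: fork(P0) -> P1. 4 ppages; refcounts: pp0:2 pp1:2 pp2:2 pp3:2
Op 2: write(P0, v1, 194). refcount(pp1)=2>1 -> COPY to pp4. 5 ppages; refcounts: pp0:2 pp1:1 pp2:2 pp3:2 pp4:1
Op 3: read(P0, v0) -> 11. No state change.
Op 4: fork(P0) -> P2. 5 ppages; refcounts: pp0:3 pp1:1 pp2:3 pp3:3 pp4:2
Op 5: fork(P1) -> P3. 5 ppages; refcounts: pp0:4 pp1:2 pp2:4 pp3:4 pp4:2
Op 6: write(P1, v0, 107). refcount(pp0)=4>1 -> COPY to pp5. 6 ppages; refcounts: pp0:3 pp1:2 pp2:4 pp3:4 pp4:2 pp5:1

Answer: 6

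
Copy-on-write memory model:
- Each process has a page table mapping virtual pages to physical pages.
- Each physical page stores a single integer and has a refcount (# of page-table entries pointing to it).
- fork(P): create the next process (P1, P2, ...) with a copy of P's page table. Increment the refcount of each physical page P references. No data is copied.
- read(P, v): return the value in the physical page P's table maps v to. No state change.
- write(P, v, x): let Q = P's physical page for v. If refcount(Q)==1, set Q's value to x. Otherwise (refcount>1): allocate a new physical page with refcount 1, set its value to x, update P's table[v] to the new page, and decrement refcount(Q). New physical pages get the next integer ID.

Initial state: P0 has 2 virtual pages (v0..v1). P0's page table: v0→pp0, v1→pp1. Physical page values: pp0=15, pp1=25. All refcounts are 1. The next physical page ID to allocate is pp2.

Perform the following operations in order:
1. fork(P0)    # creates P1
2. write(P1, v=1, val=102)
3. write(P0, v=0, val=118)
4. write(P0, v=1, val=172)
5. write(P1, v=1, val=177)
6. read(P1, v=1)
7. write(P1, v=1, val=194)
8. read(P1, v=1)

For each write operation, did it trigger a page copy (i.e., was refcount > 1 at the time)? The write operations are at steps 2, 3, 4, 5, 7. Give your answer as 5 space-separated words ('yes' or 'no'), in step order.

Op 1: fork(P0) -> P1. 2 ppages; refcounts: pp0:2 pp1:2
Op 2: write(P1, v1, 102). refcount(pp1)=2>1 -> COPY to pp2. 3 ppages; refcounts: pp0:2 pp1:1 pp2:1
Op 3: write(P0, v0, 118). refcount(pp0)=2>1 -> COPY to pp3. 4 ppages; refcounts: pp0:1 pp1:1 pp2:1 pp3:1
Op 4: write(P0, v1, 172). refcount(pp1)=1 -> write in place. 4 ppages; refcounts: pp0:1 pp1:1 pp2:1 pp3:1
Op 5: write(P1, v1, 177). refcount(pp2)=1 -> write in place. 4 ppages; refcounts: pp0:1 pp1:1 pp2:1 pp3:1
Op 6: read(P1, v1) -> 177. No state change.
Op 7: write(P1, v1, 194). refcount(pp2)=1 -> write in place. 4 ppages; refcounts: pp0:1 pp1:1 pp2:1 pp3:1
Op 8: read(P1, v1) -> 194. No state change.

yes yes no no no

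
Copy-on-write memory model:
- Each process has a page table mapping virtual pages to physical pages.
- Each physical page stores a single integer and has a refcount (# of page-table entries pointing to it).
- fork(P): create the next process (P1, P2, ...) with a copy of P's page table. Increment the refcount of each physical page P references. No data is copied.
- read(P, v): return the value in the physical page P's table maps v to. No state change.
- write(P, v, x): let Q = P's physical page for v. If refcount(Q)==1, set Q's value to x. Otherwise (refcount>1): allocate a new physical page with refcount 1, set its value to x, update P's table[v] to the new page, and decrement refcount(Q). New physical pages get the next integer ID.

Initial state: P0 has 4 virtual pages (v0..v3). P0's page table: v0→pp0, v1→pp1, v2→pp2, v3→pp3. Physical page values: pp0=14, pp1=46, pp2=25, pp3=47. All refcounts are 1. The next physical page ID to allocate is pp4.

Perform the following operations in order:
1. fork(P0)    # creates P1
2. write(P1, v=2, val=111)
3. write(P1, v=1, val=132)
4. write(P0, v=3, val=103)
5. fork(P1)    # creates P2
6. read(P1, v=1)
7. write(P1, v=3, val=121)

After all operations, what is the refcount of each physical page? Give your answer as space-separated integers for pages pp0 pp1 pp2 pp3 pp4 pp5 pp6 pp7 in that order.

Answer: 3 1 1 1 2 2 1 1

Derivation:
Op 1: fork(P0) -> P1. 4 ppages; refcounts: pp0:2 pp1:2 pp2:2 pp3:2
Op 2: write(P1, v2, 111). refcount(pp2)=2>1 -> COPY to pp4. 5 ppages; refcounts: pp0:2 pp1:2 pp2:1 pp3:2 pp4:1
Op 3: write(P1, v1, 132). refcount(pp1)=2>1 -> COPY to pp5. 6 ppages; refcounts: pp0:2 pp1:1 pp2:1 pp3:2 pp4:1 pp5:1
Op 4: write(P0, v3, 103). refcount(pp3)=2>1 -> COPY to pp6. 7 ppages; refcounts: pp0:2 pp1:1 pp2:1 pp3:1 pp4:1 pp5:1 pp6:1
Op 5: fork(P1) -> P2. 7 ppages; refcounts: pp0:3 pp1:1 pp2:1 pp3:2 pp4:2 pp5:2 pp6:1
Op 6: read(P1, v1) -> 132. No state change.
Op 7: write(P1, v3, 121). refcount(pp3)=2>1 -> COPY to pp7. 8 ppages; refcounts: pp0:3 pp1:1 pp2:1 pp3:1 pp4:2 pp5:2 pp6:1 pp7:1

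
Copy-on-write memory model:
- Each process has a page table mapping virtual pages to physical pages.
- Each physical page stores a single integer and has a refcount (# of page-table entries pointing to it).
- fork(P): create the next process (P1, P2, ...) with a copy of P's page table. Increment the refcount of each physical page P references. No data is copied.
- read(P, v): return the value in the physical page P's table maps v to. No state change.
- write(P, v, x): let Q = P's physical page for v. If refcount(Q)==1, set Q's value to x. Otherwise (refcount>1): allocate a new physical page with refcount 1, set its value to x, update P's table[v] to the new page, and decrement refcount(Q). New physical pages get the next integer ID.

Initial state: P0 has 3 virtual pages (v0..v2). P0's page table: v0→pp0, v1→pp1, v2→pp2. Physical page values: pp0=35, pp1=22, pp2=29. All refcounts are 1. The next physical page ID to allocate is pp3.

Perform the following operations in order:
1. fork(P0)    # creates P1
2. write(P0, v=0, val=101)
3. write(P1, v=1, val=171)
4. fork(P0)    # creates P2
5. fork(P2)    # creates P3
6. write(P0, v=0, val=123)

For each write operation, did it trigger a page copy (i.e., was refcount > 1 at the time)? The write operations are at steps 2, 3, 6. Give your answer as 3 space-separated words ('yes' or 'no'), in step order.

Op 1: fork(P0) -> P1. 3 ppages; refcounts: pp0:2 pp1:2 pp2:2
Op 2: write(P0, v0, 101). refcount(pp0)=2>1 -> COPY to pp3. 4 ppages; refcounts: pp0:1 pp1:2 pp2:2 pp3:1
Op 3: write(P1, v1, 171). refcount(pp1)=2>1 -> COPY to pp4. 5 ppages; refcounts: pp0:1 pp1:1 pp2:2 pp3:1 pp4:1
Op 4: fork(P0) -> P2. 5 ppages; refcounts: pp0:1 pp1:2 pp2:3 pp3:2 pp4:1
Op 5: fork(P2) -> P3. 5 ppages; refcounts: pp0:1 pp1:3 pp2:4 pp3:3 pp4:1
Op 6: write(P0, v0, 123). refcount(pp3)=3>1 -> COPY to pp5. 6 ppages; refcounts: pp0:1 pp1:3 pp2:4 pp3:2 pp4:1 pp5:1

yes yes yes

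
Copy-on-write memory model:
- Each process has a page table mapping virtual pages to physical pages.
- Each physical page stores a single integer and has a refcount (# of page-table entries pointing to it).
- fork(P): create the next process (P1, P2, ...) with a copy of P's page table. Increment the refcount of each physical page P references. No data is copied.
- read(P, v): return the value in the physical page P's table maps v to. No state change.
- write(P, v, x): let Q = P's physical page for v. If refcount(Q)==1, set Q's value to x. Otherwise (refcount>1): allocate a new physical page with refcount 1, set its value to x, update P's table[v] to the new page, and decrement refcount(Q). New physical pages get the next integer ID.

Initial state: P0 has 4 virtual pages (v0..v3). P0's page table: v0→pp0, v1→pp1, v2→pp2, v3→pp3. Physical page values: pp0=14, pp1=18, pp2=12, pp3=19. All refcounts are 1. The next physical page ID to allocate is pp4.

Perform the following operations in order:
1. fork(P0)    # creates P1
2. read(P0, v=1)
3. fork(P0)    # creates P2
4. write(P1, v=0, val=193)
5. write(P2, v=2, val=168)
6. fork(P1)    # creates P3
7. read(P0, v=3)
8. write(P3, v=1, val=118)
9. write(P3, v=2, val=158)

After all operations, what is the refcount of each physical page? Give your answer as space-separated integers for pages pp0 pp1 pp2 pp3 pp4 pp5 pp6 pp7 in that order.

Op 1: fork(P0) -> P1. 4 ppages; refcounts: pp0:2 pp1:2 pp2:2 pp3:2
Op 2: read(P0, v1) -> 18. No state change.
Op 3: fork(P0) -> P2. 4 ppages; refcounts: pp0:3 pp1:3 pp2:3 pp3:3
Op 4: write(P1, v0, 193). refcount(pp0)=3>1 -> COPY to pp4. 5 ppages; refcounts: pp0:2 pp1:3 pp2:3 pp3:3 pp4:1
Op 5: write(P2, v2, 168). refcount(pp2)=3>1 -> COPY to pp5. 6 ppages; refcounts: pp0:2 pp1:3 pp2:2 pp3:3 pp4:1 pp5:1
Op 6: fork(P1) -> P3. 6 ppages; refcounts: pp0:2 pp1:4 pp2:3 pp3:4 pp4:2 pp5:1
Op 7: read(P0, v3) -> 19. No state change.
Op 8: write(P3, v1, 118). refcount(pp1)=4>1 -> COPY to pp6. 7 ppages; refcounts: pp0:2 pp1:3 pp2:3 pp3:4 pp4:2 pp5:1 pp6:1
Op 9: write(P3, v2, 158). refcount(pp2)=3>1 -> COPY to pp7. 8 ppages; refcounts: pp0:2 pp1:3 pp2:2 pp3:4 pp4:2 pp5:1 pp6:1 pp7:1

Answer: 2 3 2 4 2 1 1 1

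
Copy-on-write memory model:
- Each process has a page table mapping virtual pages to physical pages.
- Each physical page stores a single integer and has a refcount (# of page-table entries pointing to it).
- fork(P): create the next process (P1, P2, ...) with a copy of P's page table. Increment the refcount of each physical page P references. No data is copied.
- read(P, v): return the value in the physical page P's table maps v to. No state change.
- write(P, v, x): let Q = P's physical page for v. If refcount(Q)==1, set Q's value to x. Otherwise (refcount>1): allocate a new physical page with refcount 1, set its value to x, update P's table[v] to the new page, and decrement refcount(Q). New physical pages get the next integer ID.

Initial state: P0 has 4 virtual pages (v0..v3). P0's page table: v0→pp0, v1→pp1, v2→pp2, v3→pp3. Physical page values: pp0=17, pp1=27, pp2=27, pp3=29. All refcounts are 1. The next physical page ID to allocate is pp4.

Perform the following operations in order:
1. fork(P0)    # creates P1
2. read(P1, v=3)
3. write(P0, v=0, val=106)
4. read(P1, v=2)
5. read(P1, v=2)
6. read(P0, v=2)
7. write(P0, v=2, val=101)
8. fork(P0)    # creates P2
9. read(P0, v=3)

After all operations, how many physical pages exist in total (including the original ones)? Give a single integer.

Op 1: fork(P0) -> P1. 4 ppages; refcounts: pp0:2 pp1:2 pp2:2 pp3:2
Op 2: read(P1, v3) -> 29. No state change.
Op 3: write(P0, v0, 106). refcount(pp0)=2>1 -> COPY to pp4. 5 ppages; refcounts: pp0:1 pp1:2 pp2:2 pp3:2 pp4:1
Op 4: read(P1, v2) -> 27. No state change.
Op 5: read(P1, v2) -> 27. No state change.
Op 6: read(P0, v2) -> 27. No state change.
Op 7: write(P0, v2, 101). refcount(pp2)=2>1 -> COPY to pp5. 6 ppages; refcounts: pp0:1 pp1:2 pp2:1 pp3:2 pp4:1 pp5:1
Op 8: fork(P0) -> P2. 6 ppages; refcounts: pp0:1 pp1:3 pp2:1 pp3:3 pp4:2 pp5:2
Op 9: read(P0, v3) -> 29. No state change.

Answer: 6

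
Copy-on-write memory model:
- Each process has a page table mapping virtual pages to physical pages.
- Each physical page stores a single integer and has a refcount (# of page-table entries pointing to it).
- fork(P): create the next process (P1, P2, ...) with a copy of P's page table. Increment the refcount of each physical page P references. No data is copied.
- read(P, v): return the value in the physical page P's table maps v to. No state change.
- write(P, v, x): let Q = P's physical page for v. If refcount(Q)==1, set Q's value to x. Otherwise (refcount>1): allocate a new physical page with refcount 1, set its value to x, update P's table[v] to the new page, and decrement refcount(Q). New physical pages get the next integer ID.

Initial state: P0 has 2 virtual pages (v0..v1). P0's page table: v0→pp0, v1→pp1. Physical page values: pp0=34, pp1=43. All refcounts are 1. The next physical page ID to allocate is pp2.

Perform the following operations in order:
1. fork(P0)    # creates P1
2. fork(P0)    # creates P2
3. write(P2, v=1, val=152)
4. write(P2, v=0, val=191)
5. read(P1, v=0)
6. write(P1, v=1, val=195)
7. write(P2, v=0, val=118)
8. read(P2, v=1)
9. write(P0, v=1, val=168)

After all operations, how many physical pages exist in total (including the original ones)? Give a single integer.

Answer: 5

Derivation:
Op 1: fork(P0) -> P1. 2 ppages; refcounts: pp0:2 pp1:2
Op 2: fork(P0) -> P2. 2 ppages; refcounts: pp0:3 pp1:3
Op 3: write(P2, v1, 152). refcount(pp1)=3>1 -> COPY to pp2. 3 ppages; refcounts: pp0:3 pp1:2 pp2:1
Op 4: write(P2, v0, 191). refcount(pp0)=3>1 -> COPY to pp3. 4 ppages; refcounts: pp0:2 pp1:2 pp2:1 pp3:1
Op 5: read(P1, v0) -> 34. No state change.
Op 6: write(P1, v1, 195). refcount(pp1)=2>1 -> COPY to pp4. 5 ppages; refcounts: pp0:2 pp1:1 pp2:1 pp3:1 pp4:1
Op 7: write(P2, v0, 118). refcount(pp3)=1 -> write in place. 5 ppages; refcounts: pp0:2 pp1:1 pp2:1 pp3:1 pp4:1
Op 8: read(P2, v1) -> 152. No state change.
Op 9: write(P0, v1, 168). refcount(pp1)=1 -> write in place. 5 ppages; refcounts: pp0:2 pp1:1 pp2:1 pp3:1 pp4:1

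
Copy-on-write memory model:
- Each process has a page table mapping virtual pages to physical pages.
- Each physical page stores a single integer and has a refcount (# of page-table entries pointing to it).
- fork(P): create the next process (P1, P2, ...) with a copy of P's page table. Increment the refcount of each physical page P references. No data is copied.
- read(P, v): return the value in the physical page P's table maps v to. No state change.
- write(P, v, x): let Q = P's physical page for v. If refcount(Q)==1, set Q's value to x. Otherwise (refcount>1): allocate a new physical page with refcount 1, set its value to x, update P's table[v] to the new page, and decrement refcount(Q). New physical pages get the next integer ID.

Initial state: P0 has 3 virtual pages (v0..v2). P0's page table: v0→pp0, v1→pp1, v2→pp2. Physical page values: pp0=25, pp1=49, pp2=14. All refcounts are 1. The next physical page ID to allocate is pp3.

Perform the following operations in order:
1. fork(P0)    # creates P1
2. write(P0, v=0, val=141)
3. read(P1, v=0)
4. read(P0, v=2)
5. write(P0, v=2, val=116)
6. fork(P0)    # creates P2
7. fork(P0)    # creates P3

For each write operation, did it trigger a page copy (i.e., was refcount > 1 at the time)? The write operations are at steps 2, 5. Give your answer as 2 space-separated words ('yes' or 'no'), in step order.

Op 1: fork(P0) -> P1. 3 ppages; refcounts: pp0:2 pp1:2 pp2:2
Op 2: write(P0, v0, 141). refcount(pp0)=2>1 -> COPY to pp3. 4 ppages; refcounts: pp0:1 pp1:2 pp2:2 pp3:1
Op 3: read(P1, v0) -> 25. No state change.
Op 4: read(P0, v2) -> 14. No state change.
Op 5: write(P0, v2, 116). refcount(pp2)=2>1 -> COPY to pp4. 5 ppages; refcounts: pp0:1 pp1:2 pp2:1 pp3:1 pp4:1
Op 6: fork(P0) -> P2. 5 ppages; refcounts: pp0:1 pp1:3 pp2:1 pp3:2 pp4:2
Op 7: fork(P0) -> P3. 5 ppages; refcounts: pp0:1 pp1:4 pp2:1 pp3:3 pp4:3

yes yes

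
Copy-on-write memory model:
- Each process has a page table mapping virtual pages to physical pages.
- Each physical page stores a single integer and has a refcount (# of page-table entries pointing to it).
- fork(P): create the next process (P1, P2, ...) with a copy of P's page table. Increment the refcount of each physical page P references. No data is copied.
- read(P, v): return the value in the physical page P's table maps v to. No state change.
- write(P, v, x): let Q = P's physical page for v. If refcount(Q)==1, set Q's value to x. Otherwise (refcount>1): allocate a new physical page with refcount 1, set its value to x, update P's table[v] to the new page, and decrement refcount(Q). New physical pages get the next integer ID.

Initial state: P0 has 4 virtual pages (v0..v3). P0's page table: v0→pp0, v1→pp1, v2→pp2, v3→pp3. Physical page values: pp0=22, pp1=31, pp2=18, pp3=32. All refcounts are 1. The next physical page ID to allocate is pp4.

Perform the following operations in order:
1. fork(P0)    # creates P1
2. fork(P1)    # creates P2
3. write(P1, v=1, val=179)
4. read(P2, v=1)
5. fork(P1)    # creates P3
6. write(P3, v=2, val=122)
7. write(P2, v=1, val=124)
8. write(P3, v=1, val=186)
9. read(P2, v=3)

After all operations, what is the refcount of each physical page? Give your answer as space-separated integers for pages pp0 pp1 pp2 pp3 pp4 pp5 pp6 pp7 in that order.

Answer: 4 1 3 4 1 1 1 1

Derivation:
Op 1: fork(P0) -> P1. 4 ppages; refcounts: pp0:2 pp1:2 pp2:2 pp3:2
Op 2: fork(P1) -> P2. 4 ppages; refcounts: pp0:3 pp1:3 pp2:3 pp3:3
Op 3: write(P1, v1, 179). refcount(pp1)=3>1 -> COPY to pp4. 5 ppages; refcounts: pp0:3 pp1:2 pp2:3 pp3:3 pp4:1
Op 4: read(P2, v1) -> 31. No state change.
Op 5: fork(P1) -> P3. 5 ppages; refcounts: pp0:4 pp1:2 pp2:4 pp3:4 pp4:2
Op 6: write(P3, v2, 122). refcount(pp2)=4>1 -> COPY to pp5. 6 ppages; refcounts: pp0:4 pp1:2 pp2:3 pp3:4 pp4:2 pp5:1
Op 7: write(P2, v1, 124). refcount(pp1)=2>1 -> COPY to pp6. 7 ppages; refcounts: pp0:4 pp1:1 pp2:3 pp3:4 pp4:2 pp5:1 pp6:1
Op 8: write(P3, v1, 186). refcount(pp4)=2>1 -> COPY to pp7. 8 ppages; refcounts: pp0:4 pp1:1 pp2:3 pp3:4 pp4:1 pp5:1 pp6:1 pp7:1
Op 9: read(P2, v3) -> 32. No state change.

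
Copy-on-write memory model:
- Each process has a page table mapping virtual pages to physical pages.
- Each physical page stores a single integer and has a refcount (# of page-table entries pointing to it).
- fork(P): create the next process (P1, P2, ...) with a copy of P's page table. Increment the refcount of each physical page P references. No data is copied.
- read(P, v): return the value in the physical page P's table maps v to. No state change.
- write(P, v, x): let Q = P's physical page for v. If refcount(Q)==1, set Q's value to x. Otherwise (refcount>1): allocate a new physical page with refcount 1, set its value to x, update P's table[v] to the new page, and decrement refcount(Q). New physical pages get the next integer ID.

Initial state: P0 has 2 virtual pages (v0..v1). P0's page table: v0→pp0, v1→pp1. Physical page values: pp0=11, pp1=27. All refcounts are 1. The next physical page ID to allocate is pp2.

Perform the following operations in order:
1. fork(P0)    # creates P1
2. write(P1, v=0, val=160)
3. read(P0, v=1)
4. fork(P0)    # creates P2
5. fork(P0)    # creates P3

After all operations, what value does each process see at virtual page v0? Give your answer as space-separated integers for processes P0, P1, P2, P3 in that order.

Op 1: fork(P0) -> P1. 2 ppages; refcounts: pp0:2 pp1:2
Op 2: write(P1, v0, 160). refcount(pp0)=2>1 -> COPY to pp2. 3 ppages; refcounts: pp0:1 pp1:2 pp2:1
Op 3: read(P0, v1) -> 27. No state change.
Op 4: fork(P0) -> P2. 3 ppages; refcounts: pp0:2 pp1:3 pp2:1
Op 5: fork(P0) -> P3. 3 ppages; refcounts: pp0:3 pp1:4 pp2:1
P0: v0 -> pp0 = 11
P1: v0 -> pp2 = 160
P2: v0 -> pp0 = 11
P3: v0 -> pp0 = 11

Answer: 11 160 11 11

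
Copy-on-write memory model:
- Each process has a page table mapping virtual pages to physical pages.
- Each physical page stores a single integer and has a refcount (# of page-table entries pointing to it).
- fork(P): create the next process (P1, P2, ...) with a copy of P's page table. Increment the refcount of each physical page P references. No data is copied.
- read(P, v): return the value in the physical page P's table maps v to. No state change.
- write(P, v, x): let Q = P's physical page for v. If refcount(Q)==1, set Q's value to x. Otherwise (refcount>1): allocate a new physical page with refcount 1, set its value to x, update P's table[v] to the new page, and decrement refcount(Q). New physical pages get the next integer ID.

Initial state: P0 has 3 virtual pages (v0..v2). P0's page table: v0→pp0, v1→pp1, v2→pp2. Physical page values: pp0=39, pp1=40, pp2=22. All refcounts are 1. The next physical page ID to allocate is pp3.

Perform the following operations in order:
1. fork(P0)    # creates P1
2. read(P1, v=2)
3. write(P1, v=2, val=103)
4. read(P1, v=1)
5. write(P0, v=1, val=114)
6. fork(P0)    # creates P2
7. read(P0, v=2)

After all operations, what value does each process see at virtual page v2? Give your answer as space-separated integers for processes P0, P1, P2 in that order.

Answer: 22 103 22

Derivation:
Op 1: fork(P0) -> P1. 3 ppages; refcounts: pp0:2 pp1:2 pp2:2
Op 2: read(P1, v2) -> 22. No state change.
Op 3: write(P1, v2, 103). refcount(pp2)=2>1 -> COPY to pp3. 4 ppages; refcounts: pp0:2 pp1:2 pp2:1 pp3:1
Op 4: read(P1, v1) -> 40. No state change.
Op 5: write(P0, v1, 114). refcount(pp1)=2>1 -> COPY to pp4. 5 ppages; refcounts: pp0:2 pp1:1 pp2:1 pp3:1 pp4:1
Op 6: fork(P0) -> P2. 5 ppages; refcounts: pp0:3 pp1:1 pp2:2 pp3:1 pp4:2
Op 7: read(P0, v2) -> 22. No state change.
P0: v2 -> pp2 = 22
P1: v2 -> pp3 = 103
P2: v2 -> pp2 = 22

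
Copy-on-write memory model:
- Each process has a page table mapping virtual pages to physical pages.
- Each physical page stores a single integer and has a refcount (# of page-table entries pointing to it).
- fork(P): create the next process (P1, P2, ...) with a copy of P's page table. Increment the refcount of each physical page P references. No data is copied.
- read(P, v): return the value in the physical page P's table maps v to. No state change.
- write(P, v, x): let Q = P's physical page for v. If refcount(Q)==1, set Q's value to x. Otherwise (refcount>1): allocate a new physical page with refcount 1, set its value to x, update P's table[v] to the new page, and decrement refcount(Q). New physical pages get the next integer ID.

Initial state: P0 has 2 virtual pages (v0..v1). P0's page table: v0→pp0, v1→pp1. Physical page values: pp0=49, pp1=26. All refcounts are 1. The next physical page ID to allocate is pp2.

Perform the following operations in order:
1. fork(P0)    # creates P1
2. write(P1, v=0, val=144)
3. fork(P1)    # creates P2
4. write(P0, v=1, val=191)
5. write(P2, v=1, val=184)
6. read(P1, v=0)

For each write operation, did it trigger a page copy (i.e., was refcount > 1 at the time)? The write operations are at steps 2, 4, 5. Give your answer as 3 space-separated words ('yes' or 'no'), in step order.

Op 1: fork(P0) -> P1. 2 ppages; refcounts: pp0:2 pp1:2
Op 2: write(P1, v0, 144). refcount(pp0)=2>1 -> COPY to pp2. 3 ppages; refcounts: pp0:1 pp1:2 pp2:1
Op 3: fork(P1) -> P2. 3 ppages; refcounts: pp0:1 pp1:3 pp2:2
Op 4: write(P0, v1, 191). refcount(pp1)=3>1 -> COPY to pp3. 4 ppages; refcounts: pp0:1 pp1:2 pp2:2 pp3:1
Op 5: write(P2, v1, 184). refcount(pp1)=2>1 -> COPY to pp4. 5 ppages; refcounts: pp0:1 pp1:1 pp2:2 pp3:1 pp4:1
Op 6: read(P1, v0) -> 144. No state change.

yes yes yes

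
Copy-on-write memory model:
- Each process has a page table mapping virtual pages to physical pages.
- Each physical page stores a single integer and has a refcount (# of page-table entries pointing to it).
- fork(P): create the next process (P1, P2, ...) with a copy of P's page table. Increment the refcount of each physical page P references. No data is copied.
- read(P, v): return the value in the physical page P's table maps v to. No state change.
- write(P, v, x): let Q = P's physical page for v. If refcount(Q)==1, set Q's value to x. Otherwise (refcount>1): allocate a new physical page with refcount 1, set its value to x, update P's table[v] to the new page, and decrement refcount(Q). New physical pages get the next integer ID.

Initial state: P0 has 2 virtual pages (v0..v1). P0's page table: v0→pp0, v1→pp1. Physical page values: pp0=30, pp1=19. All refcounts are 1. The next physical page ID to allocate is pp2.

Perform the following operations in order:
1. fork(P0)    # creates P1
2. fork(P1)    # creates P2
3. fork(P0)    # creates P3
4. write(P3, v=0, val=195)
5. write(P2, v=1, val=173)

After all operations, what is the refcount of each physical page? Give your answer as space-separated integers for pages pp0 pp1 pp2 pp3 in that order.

Answer: 3 3 1 1

Derivation:
Op 1: fork(P0) -> P1. 2 ppages; refcounts: pp0:2 pp1:2
Op 2: fork(P1) -> P2. 2 ppages; refcounts: pp0:3 pp1:3
Op 3: fork(P0) -> P3. 2 ppages; refcounts: pp0:4 pp1:4
Op 4: write(P3, v0, 195). refcount(pp0)=4>1 -> COPY to pp2. 3 ppages; refcounts: pp0:3 pp1:4 pp2:1
Op 5: write(P2, v1, 173). refcount(pp1)=4>1 -> COPY to pp3. 4 ppages; refcounts: pp0:3 pp1:3 pp2:1 pp3:1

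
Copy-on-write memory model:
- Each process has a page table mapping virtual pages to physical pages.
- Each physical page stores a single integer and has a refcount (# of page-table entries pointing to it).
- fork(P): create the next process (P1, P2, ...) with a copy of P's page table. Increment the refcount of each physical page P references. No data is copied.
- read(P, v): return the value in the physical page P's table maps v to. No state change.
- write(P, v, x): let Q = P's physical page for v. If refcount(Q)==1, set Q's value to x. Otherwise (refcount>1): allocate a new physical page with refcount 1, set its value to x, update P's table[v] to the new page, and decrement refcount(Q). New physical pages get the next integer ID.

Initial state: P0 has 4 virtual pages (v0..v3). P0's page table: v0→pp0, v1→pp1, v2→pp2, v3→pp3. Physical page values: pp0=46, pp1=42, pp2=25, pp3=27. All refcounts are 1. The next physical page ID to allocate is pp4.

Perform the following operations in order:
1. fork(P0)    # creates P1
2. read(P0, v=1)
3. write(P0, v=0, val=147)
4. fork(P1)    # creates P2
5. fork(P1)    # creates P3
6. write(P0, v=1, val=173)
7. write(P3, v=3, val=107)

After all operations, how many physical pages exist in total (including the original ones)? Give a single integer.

Op 1: fork(P0) -> P1. 4 ppages; refcounts: pp0:2 pp1:2 pp2:2 pp3:2
Op 2: read(P0, v1) -> 42. No state change.
Op 3: write(P0, v0, 147). refcount(pp0)=2>1 -> COPY to pp4. 5 ppages; refcounts: pp0:1 pp1:2 pp2:2 pp3:2 pp4:1
Op 4: fork(P1) -> P2. 5 ppages; refcounts: pp0:2 pp1:3 pp2:3 pp3:3 pp4:1
Op 5: fork(P1) -> P3. 5 ppages; refcounts: pp0:3 pp1:4 pp2:4 pp3:4 pp4:1
Op 6: write(P0, v1, 173). refcount(pp1)=4>1 -> COPY to pp5. 6 ppages; refcounts: pp0:3 pp1:3 pp2:4 pp3:4 pp4:1 pp5:1
Op 7: write(P3, v3, 107). refcount(pp3)=4>1 -> COPY to pp6. 7 ppages; refcounts: pp0:3 pp1:3 pp2:4 pp3:3 pp4:1 pp5:1 pp6:1

Answer: 7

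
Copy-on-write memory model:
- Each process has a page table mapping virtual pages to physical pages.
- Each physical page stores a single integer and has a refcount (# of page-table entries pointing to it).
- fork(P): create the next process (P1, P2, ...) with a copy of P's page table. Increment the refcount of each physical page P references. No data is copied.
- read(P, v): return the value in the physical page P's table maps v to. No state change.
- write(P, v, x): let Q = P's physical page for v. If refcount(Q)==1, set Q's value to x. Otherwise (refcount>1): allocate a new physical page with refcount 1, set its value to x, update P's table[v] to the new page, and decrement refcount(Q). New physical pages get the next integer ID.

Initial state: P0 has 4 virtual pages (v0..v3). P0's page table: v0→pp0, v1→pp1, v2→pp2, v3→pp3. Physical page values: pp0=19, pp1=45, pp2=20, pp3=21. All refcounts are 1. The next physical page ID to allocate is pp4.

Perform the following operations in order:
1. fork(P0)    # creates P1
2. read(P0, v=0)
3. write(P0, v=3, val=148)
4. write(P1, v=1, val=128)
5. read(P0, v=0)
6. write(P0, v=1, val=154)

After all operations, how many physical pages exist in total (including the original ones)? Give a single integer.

Op 1: fork(P0) -> P1. 4 ppages; refcounts: pp0:2 pp1:2 pp2:2 pp3:2
Op 2: read(P0, v0) -> 19. No state change.
Op 3: write(P0, v3, 148). refcount(pp3)=2>1 -> COPY to pp4. 5 ppages; refcounts: pp0:2 pp1:2 pp2:2 pp3:1 pp4:1
Op 4: write(P1, v1, 128). refcount(pp1)=2>1 -> COPY to pp5. 6 ppages; refcounts: pp0:2 pp1:1 pp2:2 pp3:1 pp4:1 pp5:1
Op 5: read(P0, v0) -> 19. No state change.
Op 6: write(P0, v1, 154). refcount(pp1)=1 -> write in place. 6 ppages; refcounts: pp0:2 pp1:1 pp2:2 pp3:1 pp4:1 pp5:1

Answer: 6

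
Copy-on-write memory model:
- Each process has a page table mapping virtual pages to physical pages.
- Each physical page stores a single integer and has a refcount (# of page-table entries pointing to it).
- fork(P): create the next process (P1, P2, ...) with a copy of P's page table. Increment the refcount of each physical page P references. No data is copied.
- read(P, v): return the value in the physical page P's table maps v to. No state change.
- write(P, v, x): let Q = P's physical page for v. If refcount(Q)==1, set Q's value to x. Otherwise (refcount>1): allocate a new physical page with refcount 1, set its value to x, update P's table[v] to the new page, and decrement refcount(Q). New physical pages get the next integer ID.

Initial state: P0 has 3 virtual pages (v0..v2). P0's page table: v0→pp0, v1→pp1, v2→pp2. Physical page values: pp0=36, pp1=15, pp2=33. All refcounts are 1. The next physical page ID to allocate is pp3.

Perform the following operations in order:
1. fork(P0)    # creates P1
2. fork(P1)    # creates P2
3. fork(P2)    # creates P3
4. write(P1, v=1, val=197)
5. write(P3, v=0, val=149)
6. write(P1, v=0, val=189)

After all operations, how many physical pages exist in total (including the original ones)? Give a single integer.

Answer: 6

Derivation:
Op 1: fork(P0) -> P1. 3 ppages; refcounts: pp0:2 pp1:2 pp2:2
Op 2: fork(P1) -> P2. 3 ppages; refcounts: pp0:3 pp1:3 pp2:3
Op 3: fork(P2) -> P3. 3 ppages; refcounts: pp0:4 pp1:4 pp2:4
Op 4: write(P1, v1, 197). refcount(pp1)=4>1 -> COPY to pp3. 4 ppages; refcounts: pp0:4 pp1:3 pp2:4 pp3:1
Op 5: write(P3, v0, 149). refcount(pp0)=4>1 -> COPY to pp4. 5 ppages; refcounts: pp0:3 pp1:3 pp2:4 pp3:1 pp4:1
Op 6: write(P1, v0, 189). refcount(pp0)=3>1 -> COPY to pp5. 6 ppages; refcounts: pp0:2 pp1:3 pp2:4 pp3:1 pp4:1 pp5:1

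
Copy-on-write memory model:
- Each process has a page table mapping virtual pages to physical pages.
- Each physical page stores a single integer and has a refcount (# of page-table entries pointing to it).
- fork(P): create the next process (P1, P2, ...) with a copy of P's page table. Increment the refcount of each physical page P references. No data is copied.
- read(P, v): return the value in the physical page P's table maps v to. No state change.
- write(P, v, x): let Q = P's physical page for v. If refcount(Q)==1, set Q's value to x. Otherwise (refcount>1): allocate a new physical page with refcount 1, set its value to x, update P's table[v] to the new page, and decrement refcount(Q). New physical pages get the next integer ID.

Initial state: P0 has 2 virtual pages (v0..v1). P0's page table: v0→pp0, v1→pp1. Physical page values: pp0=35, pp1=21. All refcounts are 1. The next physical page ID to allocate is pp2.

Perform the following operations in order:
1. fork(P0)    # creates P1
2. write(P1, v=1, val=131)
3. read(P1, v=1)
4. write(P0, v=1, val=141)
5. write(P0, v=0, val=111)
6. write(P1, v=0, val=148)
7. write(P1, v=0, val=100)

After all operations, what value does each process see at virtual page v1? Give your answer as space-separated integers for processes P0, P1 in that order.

Answer: 141 131

Derivation:
Op 1: fork(P0) -> P1. 2 ppages; refcounts: pp0:2 pp1:2
Op 2: write(P1, v1, 131). refcount(pp1)=2>1 -> COPY to pp2. 3 ppages; refcounts: pp0:2 pp1:1 pp2:1
Op 3: read(P1, v1) -> 131. No state change.
Op 4: write(P0, v1, 141). refcount(pp1)=1 -> write in place. 3 ppages; refcounts: pp0:2 pp1:1 pp2:1
Op 5: write(P0, v0, 111). refcount(pp0)=2>1 -> COPY to pp3. 4 ppages; refcounts: pp0:1 pp1:1 pp2:1 pp3:1
Op 6: write(P1, v0, 148). refcount(pp0)=1 -> write in place. 4 ppages; refcounts: pp0:1 pp1:1 pp2:1 pp3:1
Op 7: write(P1, v0, 100). refcount(pp0)=1 -> write in place. 4 ppages; refcounts: pp0:1 pp1:1 pp2:1 pp3:1
P0: v1 -> pp1 = 141
P1: v1 -> pp2 = 131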